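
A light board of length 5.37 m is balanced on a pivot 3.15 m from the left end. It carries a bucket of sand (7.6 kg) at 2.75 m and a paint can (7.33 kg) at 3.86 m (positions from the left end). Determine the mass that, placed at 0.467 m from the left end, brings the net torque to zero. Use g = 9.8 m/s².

m ≈ 0.807 kg

Take moments about the pivot (at 3.15 m from the left end).
Bucket of sand: 7.6 × 9.8 = 74.48 N down at 2.75 m → arm 0.4 m, τ = 74.48 × 0.4 = 29.79 N·m counterclockwise.
Paint can: 7.33 × 9.8 = 71.83 N down at 3.86 m → arm 0.71 m, τ = 71.83 × 0.71 = 51 N·m clockwise.
Net moment of known loads = 21.21 N·m clockwise.
An unknown mass m at 0.467 m has arm 2.683 m; its moment is m·g·2.683 counterclockwise.
Στ = 0 ⇒ m × 9.8 × 2.683 = 21.21 ⇒ m = 21.21 / (9.8 × 2.683) = 0.807 kg.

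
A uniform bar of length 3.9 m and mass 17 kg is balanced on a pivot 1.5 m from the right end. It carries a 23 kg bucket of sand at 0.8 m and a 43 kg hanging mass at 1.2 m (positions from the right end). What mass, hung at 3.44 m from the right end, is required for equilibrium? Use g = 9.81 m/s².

Sum moments about the pivot (at 1.5 m from the right end) (the support reaction has zero arm there).
Beam weight: 17 × 9.81 = 166.8 N down at 1.95 m → arm 0.45 m, τ = 166.8 × 0.45 = 75.06 N·m counterclockwise.
Bucket of sand: 23 × 9.81 = 225.6 N down at 0.8 m → arm 0.7 m, τ = 225.6 × 0.7 = 157.9 N·m clockwise.
Hanging mass: 43 × 9.81 = 421.8 N down at 1.2 m → arm 0.3 m, τ = 421.8 × 0.3 = 126.5 N·m clockwise.
Net moment of known loads = 209.3 N·m clockwise.
An unknown mass m at 3.44 m has arm 1.94 m; its moment is m·g·1.94 counterclockwise.
For rotational equilibrium, m × 9.81 × 1.94 = 209.3, so m = 209.3 / (9.81 × 1.94) = 11 kg.

m ≈ 11 kg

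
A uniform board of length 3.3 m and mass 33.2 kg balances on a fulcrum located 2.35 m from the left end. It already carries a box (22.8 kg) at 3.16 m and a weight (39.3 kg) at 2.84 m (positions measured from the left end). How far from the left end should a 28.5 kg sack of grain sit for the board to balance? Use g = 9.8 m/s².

About the fulcrum (at 2.35 m from the left end):
Beam weight: 33.2 × 9.8 = 325.4 N down at 1.65 m → arm 0.7 m, τ = 325.4 × 0.7 = 227.8 N·m counterclockwise.
Box: 22.8 × 9.8 = 223.4 N down at 3.16 m → arm 0.81 m, τ = 223.4 × 0.81 = 181 N·m clockwise.
Weight: 39.3 × 9.8 = 385.1 N down at 2.84 m → arm 0.49 m, τ = 385.1 × 0.49 = 188.7 N·m clockwise.
Net moment of existing loads = 141.9 N·m clockwise.
The sack of grain weighs 28.5 × 9.8 = 279.3 N and must supply an equal counterclockwise moment, so its lever arm about the fulcrum is 141.9 / 279.3 = 0.508 m.
That puts it at 2.35 − 0.508 = 1.84 m from the left end.

x ≈ 1.84 m from the left end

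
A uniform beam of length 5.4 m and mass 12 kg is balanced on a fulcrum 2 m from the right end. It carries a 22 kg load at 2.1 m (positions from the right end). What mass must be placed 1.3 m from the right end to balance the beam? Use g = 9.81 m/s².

m ≈ 15.1 kg

About the fulcrum (at 2 m from the right end):
Beam weight: 12 × 9.81 = 117.7 N down at 2.7 m → arm 0.7 m, τ = 117.7 × 0.7 = 82.39 N·m counterclockwise.
Load: 22 × 9.81 = 215.8 N down at 2.1 m → arm 0.1 m, τ = 215.8 × 0.1 = 21.58 N·m counterclockwise.
Net moment of known loads = 104 N·m counterclockwise.
An unknown mass m at 1.3 m has arm 0.7 m; its moment is m·g·0.7 clockwise.
Στ = 0 ⇒ m × 9.81 × 0.7 = 104 ⇒ m = 104 / (9.81 × 0.7) = 15.1 kg.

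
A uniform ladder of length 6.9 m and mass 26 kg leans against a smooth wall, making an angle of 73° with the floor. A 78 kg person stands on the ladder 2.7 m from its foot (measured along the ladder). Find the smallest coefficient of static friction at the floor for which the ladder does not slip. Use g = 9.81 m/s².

Choose the foot of the ladder as the axis so the floor normal and friction both act there and drop out.
Ladder weight 26×9.81 = 255.1 N acts at 3.45 m along the ladder; its horizontal arm is 3.45·cos73° = 1.009 m → τ = 257.4 N·m clockwise.
Person: 78×9.81 = 765.2 N at 2.7 m → arm 0.7894 m → τ = 604 N·m clockwise.
Wall normal N acts horizontally at the top; its moment arm is the height L sinθ = 6.9·sin73° = 6.599 m, counterclockwise.
For rotational equilibrium, N × 6.599 = 861.4, so N = 130.5 N.
ΣFx = 0 ⇒ f = N_wall = 130.5 N. ΣFy = 0 ⇒ N_floor = 1020 N.
μ_min = f / N_floor = 130.5 / 1020 = 0.128.

μ_min ≈ 0.128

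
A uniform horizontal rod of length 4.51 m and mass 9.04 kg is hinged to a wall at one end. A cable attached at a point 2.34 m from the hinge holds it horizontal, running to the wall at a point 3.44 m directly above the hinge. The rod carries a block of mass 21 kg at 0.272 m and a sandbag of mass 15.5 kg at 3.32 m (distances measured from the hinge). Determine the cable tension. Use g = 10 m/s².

Take moments about the hinge.
Beam weight: 9.04 × 10 = 90.4 N down at 2.255 m → arm 2.255 m, τ = 90.4 × 2.255 = 203.9 N·m clockwise.
Block: 21 × 10 = 210 N down at 0.272 m → arm 0.272 m, τ = 210 × 0.272 = 57.12 N·m clockwise.
Sandbag: 15.5 × 10 = 155 N down at 3.32 m → arm 3.32 m, τ = 155 × 3.32 = 514.6 N·m clockwise.
Total clockwise load moment = 775.6 N·m.
The cable tension T acts at 2.34 m; only its component perpendicular to the rod, T sinθ, produces torque. sinθ = h/√(h²+d²) = 3.44/√(3.44²+2.34²) = 0.8268.
Στ = 0 ⇒ T × 2.34 × 0.8268 = 775.6 ⇒ T = 775.6 / 1.935 = 401 N.

T ≈ 401 N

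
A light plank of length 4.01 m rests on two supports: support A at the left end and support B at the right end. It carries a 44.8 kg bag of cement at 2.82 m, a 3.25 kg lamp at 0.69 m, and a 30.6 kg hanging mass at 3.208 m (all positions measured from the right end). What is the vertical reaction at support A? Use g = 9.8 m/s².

R_A ≈ 554 N

Sum moments about support B (its reaction then has zero moment arm).
Bag of cement: 44.8 × 9.8 = 439 N down at 2.82 m → arm 2.82 m, τ = 439 × 2.82 = 1238 N·m counterclockwise.
Lamp: 3.25 × 9.8 = 31.85 N down at 0.69 m → arm 0.69 m, τ = 31.85 × 0.69 = 21.98 N·m counterclockwise.
Hanging mass: 30.6 × 9.8 = 299.9 N down at 3.208 m → arm 3.208 m, τ = 299.9 × 3.208 = 962.1 N·m counterclockwise.
Net load moment about support B = 2222 N·m counterclockwise.
Reaction R at support A is upward at 4.01 m, arm 4.01 m → moment R × 4.01 clockwise.
For rotational equilibrium, R × 4.01 = 2222, so R = 554 N.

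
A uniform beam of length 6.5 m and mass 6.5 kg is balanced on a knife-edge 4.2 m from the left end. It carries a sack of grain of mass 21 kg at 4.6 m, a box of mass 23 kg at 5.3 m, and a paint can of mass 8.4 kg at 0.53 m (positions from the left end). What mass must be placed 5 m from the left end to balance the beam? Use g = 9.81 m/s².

Sum moments about the knife-edge (at 4.2 m from the left end) (the support reaction has zero arm there).
Beam weight: 6.5 × 9.81 = 63.77 N down at 3.25 m → arm 0.95 m, τ = 63.77 × 0.95 = 60.58 N·m counterclockwise.
Sack of grain: 21 × 9.81 = 206 N down at 4.6 m → arm 0.4 m, τ = 206 × 0.4 = 82.4 N·m clockwise.
Box: 23 × 9.81 = 225.6 N down at 5.3 m → arm 1.1 m, τ = 225.6 × 1.1 = 248.2 N·m clockwise.
Paint can: 8.4 × 9.81 = 82.4 N down at 0.53 m → arm 3.67 m, τ = 82.4 × 3.67 = 302.4 N·m counterclockwise.
Net moment of known loads = 32.38 N·m counterclockwise.
An unknown mass m at 5 m has arm 0.8 m; its moment is m·g·0.8 clockwise.
For rotational equilibrium, m × 9.81 × 0.8 = 32.38, so m = 32.38 / (9.81 × 0.8) = 4.13 kg.

m ≈ 4.13 kg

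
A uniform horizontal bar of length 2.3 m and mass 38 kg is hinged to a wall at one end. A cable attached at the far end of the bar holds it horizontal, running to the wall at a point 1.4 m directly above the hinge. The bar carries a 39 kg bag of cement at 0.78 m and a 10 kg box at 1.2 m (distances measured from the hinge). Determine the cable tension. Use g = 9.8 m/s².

Choose the hinge as the axis so the unknown hinge reaction has zero arm there.
Beam weight: 38 × 9.8 = 372.4 N down at 1.15 m → arm 1.15 m, τ = 372.4 × 1.15 = 428.3 N·m clockwise.
Bag of cement: 39 × 9.8 = 382.2 N down at 0.78 m → arm 0.78 m, τ = 382.2 × 0.78 = 298.1 N·m clockwise.
Box: 10 × 9.8 = 98 N down at 1.2 m → arm 1.2 m, τ = 98 × 1.2 = 117.6 N·m clockwise.
Total clockwise load moment = 844 N·m.
The cable tension T acts at 2.3 m; only its component perpendicular to the bar, T sinθ, produces torque. sinθ = h/√(h²+d²) = 1.4/√(1.4²+2.3²) = 0.5199.
For rotational equilibrium, T × 2.3 × 0.5199 = 844, so T = 844 / 1.196 = 706 N.

T ≈ 706 N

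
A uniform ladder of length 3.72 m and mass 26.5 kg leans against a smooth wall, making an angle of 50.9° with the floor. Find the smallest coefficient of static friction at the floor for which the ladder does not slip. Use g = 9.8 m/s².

Take moments about the foot of the ladder.
Ladder weight 26.5×9.8 = 259.7 N acts at 1.86 m along the ladder; its horizontal arm is 1.86·cos50.9° = 1.173 m → τ = 304.6 N·m clockwise.
Wall normal N acts horizontally at the top; its moment arm is the height L sinθ = 3.72·sin50.9° = 2.887 m, counterclockwise.
Balancing moments: N × 2.887 = 304.6, giving N = 105.5 N.
ΣFx = 0 ⇒ f = N_wall = 105.5 N. ΣFy = 0 ⇒ N_floor = 259.7 N.
μ_min = f / N_floor = 105.5 / 259.7 = 0.406.

μ_min ≈ 0.406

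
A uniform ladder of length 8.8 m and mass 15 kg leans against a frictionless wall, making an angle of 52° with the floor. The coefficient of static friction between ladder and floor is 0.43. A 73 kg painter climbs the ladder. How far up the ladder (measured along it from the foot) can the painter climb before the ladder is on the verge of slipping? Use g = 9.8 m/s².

d ≈ 4.93 m

Taking torques about the foot of the ladder:
Ladder weight 15×9.8 = 147 N acts at 4.4 m along the ladder; its horizontal arm is 4.4·cos52° = 2.709 m → τ = 398.2 N·m clockwise.
Painter weight 73×9.8 = 715.4 N at distance d → arm d·cos52° → τ = 715.4·d·0.6157 clockwise.
Wall normal N at the top has arm L sinθ = 6.934 m counterclockwise, so Στ = 0 gives N·6.934 = 398.2 + 440.5·d.
ΣFy = 0 ⇒ N_floor = 862.4 N, so the maximum friction is μ_s·N_floor = 0.43×862.4 = 370.8 N. ΣFx = 0 ⇒ N_wall = f, so at the slipping point N = 370.8 N.
Substituting: 370.8×6.934 = 398.2 + 440.5·d ⇒ d = (2571 − 398.2) / 440.5 = 4.93 m.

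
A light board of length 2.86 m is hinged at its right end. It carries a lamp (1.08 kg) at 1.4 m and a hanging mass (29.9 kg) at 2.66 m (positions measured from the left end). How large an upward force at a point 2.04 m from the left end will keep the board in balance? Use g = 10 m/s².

F ≈ 92.2 N

Take moments about the right end.
Lamp: 1.08 × 10 = 10.8 N down at 1.4 m → arm 1.46 m, τ = 10.8 × 1.46 = 15.77 N·m counterclockwise.
Hanging mass: 29.9 × 10 = 299 N down at 2.66 m → arm 0.2 m, τ = 299 × 0.2 = 59.8 N·m counterclockwise.
Net moment of the loads = 75.57 N·m counterclockwise.
The upward force F acts at a point 2.04 m from the left end, arm 0.82 m, giving F × 0.82 clockwise.
For rotational equilibrium, F × 0.82 = 75.57, so F = 75.57 / 0.82 = 92.2 N.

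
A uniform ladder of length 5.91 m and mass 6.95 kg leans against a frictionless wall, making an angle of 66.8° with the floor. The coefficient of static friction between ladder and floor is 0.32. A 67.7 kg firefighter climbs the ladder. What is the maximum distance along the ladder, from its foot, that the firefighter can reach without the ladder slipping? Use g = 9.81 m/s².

d ≈ 4.56 m

Sum moments about the foot of the ladder (the floor normal and friction both act there and drop out).
Ladder weight 6.95×9.81 = 68.18 N acts at 2.955 m along the ladder; its horizontal arm is 2.955·cos66.8° = 1.164 m → τ = 79.36 N·m clockwise.
Firefighter weight 67.7×9.81 = 664.1 N at distance d → arm d·cos66.8° → τ = 664.1·d·0.3939 clockwise.
Wall normal N at the top has arm L sinθ = 5.432 m counterclockwise, so Στ = 0 gives N·5.432 = 79.36 + 261.6·d.
ΣFy = 0 ⇒ N_floor = 732.3 N, so the maximum friction is μ_s·N_floor = 0.32×732.3 = 234.3 N. ΣFx = 0 ⇒ N_wall = f, so at the slipping point N = 234.3 N.
Substituting: 234.3×5.432 = 79.36 + 261.6·d ⇒ d = (1273 − 79.36) / 261.6 = 4.56 m.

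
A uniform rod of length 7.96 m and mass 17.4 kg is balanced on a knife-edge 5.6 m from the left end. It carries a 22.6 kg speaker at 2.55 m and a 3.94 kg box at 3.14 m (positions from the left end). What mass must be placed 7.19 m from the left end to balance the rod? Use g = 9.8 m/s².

m ≈ 67.2 kg

About the knife-edge (at 5.6 m from the left end):
Beam weight: 17.4 × 9.8 = 170.5 N down at 3.98 m → arm 1.62 m, τ = 170.5 × 1.62 = 276.2 N·m counterclockwise.
Speaker: 22.6 × 9.8 = 221.5 N down at 2.55 m → arm 3.05 m, τ = 221.5 × 3.05 = 675.6 N·m counterclockwise.
Box: 3.94 × 9.8 = 38.61 N down at 3.14 m → arm 2.46 m, τ = 38.61 × 2.46 = 94.98 N·m counterclockwise.
Net moment of known loads = 1047 N·m counterclockwise.
An unknown mass m at 7.19 m has arm 1.59 m; its moment is m·g·1.59 clockwise.
Balancing moments: m × 9.8 × 1.59 = 1047, giving m = 1047 / (9.8 × 1.59) = 67.2 kg.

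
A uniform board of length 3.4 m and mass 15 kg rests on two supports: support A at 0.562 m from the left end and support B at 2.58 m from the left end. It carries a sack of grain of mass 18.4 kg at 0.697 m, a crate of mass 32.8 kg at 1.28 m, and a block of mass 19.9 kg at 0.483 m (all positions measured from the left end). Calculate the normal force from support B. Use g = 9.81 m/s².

Taking torques about support A:
Beam weight: 15 × 9.81 = 147.2 N down at 1.7 m → arm 1.138 m, τ = 147.2 × 1.138 = 167.5 N·m clockwise.
Sack of grain: 18.4 × 9.81 = 180.5 N down at 0.697 m → arm 0.135 m, τ = 180.5 × 0.135 = 24.37 N·m clockwise.
Crate: 32.8 × 9.81 = 321.8 N down at 1.28 m → arm 0.718 m, τ = 321.8 × 0.718 = 231.1 N·m clockwise.
Block: 19.9 × 9.81 = 195.2 N down at 0.483 m → arm 0.079 m, τ = 195.2 × 0.079 = 15.42 N·m counterclockwise.
Net load moment about support A = 407.6 N·m clockwise.
Reaction R at support B is upward at 2.58 m, arm 2.018 m → moment R × 2.018 counterclockwise.
Στ = 0 ⇒ R × 2.018 = 407.6 ⇒ R = 202 N.

R_B ≈ 202 N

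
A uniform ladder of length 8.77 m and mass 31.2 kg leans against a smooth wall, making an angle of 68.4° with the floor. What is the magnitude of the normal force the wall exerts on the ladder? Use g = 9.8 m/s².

About the foot of the ladder:
Ladder weight 31.2×9.8 = 305.8 N acts at 4.385 m along the ladder; its horizontal arm is 4.385·cos68.4° = 1.614 m → τ = 493.6 N·m clockwise.
Wall normal N acts horizontally at the top; its moment arm is the height L sinθ = 8.77·sin68.4° = 8.154 m, counterclockwise.
Setting net torque to zero: N × 8.154 = 493.6 → N = 60.5 N.

N_wall ≈ 60.5 N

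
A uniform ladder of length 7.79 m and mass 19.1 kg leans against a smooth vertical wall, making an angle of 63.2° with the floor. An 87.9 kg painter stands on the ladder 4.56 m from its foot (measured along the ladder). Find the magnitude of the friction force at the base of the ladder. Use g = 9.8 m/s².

Take moments about the foot of the ladder.
Ladder weight 19.1×9.8 = 187.2 N acts at 3.895 m along the ladder; its horizontal arm is 3.895·cos63.2° = 1.756 m → τ = 328.7 N·m clockwise.
Painter: 87.9×9.8 = 861.4 N at 4.56 m → arm 2.056 m → τ = 1771 N·m clockwise.
Wall normal N acts horizontally at the top; its moment arm is the height L sinθ = 7.79·sin63.2° = 6.953 m, counterclockwise.
Balancing moments: N × 6.953 = 2100, giving N = 302 N.
ΣFx = 0: friction at the foot balances the wall's push, so f = N_wall = 302 N.

f ≈ 302 N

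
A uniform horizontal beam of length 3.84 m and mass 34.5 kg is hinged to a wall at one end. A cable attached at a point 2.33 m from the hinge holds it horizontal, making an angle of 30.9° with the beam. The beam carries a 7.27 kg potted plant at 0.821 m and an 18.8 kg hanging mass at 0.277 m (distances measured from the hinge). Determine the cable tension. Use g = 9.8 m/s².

T ≈ 634 N

Sum moments about the hinge (the unknown hinge reaction has zero arm there).
Beam weight: 34.5 × 9.8 = 338.1 N down at 1.92 m → arm 1.92 m, τ = 338.1 × 1.92 = 649.2 N·m clockwise.
Potted plant: 7.27 × 9.8 = 71.25 N down at 0.821 m → arm 0.821 m, τ = 71.25 × 0.821 = 58.5 N·m clockwise.
Hanging mass: 18.8 × 9.8 = 184.2 N down at 0.277 m → arm 0.277 m, τ = 184.2 × 0.277 = 51.02 N·m clockwise.
Total clockwise load moment = 758.7 N·m.
The cable tension T acts at 2.33 m; only its component perpendicular to the beam, T sinθ, produces torque. sin 30.9° = 0.5135.
Στ = 0 ⇒ T × 2.33 × 0.5135 = 758.7 ⇒ T = 758.7 / 1.196 = 634 N.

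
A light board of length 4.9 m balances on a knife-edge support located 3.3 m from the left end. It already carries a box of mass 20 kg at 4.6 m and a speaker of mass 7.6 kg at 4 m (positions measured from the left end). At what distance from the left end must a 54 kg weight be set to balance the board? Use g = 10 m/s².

About the knife-edge support (at 3.3 m from the left end):
Box: 20 × 10 = 200 N down at 4.6 m → arm 1.3 m, τ = 200 × 1.3 = 260 N·m clockwise.
Speaker: 7.6 × 10 = 76 N down at 4 m → arm 0.7 m, τ = 76 × 0.7 = 53.2 N·m clockwise.
Net moment of existing loads = 313.2 N·m clockwise.
The weight weighs 54 × 10 = 540 N and must supply an equal counterclockwise moment, so its lever arm about the knife-edge support is 313.2 / 540 = 0.58 m.
That puts it at 3.3 − 0.58 = 2.72 m from the left end.

x ≈ 2.72 m from the left end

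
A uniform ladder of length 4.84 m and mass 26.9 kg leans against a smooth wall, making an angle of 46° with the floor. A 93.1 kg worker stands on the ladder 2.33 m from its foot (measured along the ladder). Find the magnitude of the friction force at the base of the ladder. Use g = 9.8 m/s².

f ≈ 551 N

Take moments about the foot of the ladder.
Ladder weight 26.9×9.8 = 263.6 N acts at 2.42 m along the ladder; its horizontal arm is 2.42·cos46° = 1.681 m → τ = 443.1 N·m clockwise.
Worker: 93.1×9.8 = 912.4 N at 2.33 m → arm 1.619 m → τ = 1477 N·m clockwise.
Wall normal N acts horizontally at the top; its moment arm is the height L sinθ = 4.84·sin46° = 3.482 m, counterclockwise.
For rotational equilibrium, N × 3.482 = 1920, so N = 551 N.
ΣFx = 0: friction at the foot balances the wall's push, so f = N_wall = 551 N.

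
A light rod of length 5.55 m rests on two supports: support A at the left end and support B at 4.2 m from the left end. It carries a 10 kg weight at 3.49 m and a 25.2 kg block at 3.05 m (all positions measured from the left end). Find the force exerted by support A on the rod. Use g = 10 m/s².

Taking torques about support B:
Weight: 10 × 10 = 100 N down at 3.49 m → arm 0.71 m, τ = 100 × 0.71 = 71 N·m counterclockwise.
Block: 25.2 × 10 = 252 N down at 3.05 m → arm 1.15 m, τ = 252 × 1.15 = 289.8 N·m counterclockwise.
Net load moment about support B = 360.8 N·m counterclockwise.
Reaction R at support A is upward at 0 m, arm 4.2 m → moment R × 4.2 clockwise.
Στ = 0 ⇒ R × 4.2 = 360.8 ⇒ R = 85.9 N.

R_A ≈ 85.9 N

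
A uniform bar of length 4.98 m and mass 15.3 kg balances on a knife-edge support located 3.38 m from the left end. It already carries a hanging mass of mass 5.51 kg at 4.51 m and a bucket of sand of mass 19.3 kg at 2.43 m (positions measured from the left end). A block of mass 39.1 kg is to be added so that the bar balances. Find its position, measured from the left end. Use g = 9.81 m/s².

Sum moments about the knife-edge support (at 3.38 m from the left end) (the support reaction has zero arm there).
Beam weight: 15.3 × 9.81 = 150.1 N down at 2.49 m → arm 0.89 m, τ = 150.1 × 0.89 = 133.6 N·m counterclockwise.
Hanging mass: 5.51 × 9.81 = 54.05 N down at 4.51 m → arm 1.13 m, τ = 54.05 × 1.13 = 61.08 N·m clockwise.
Bucket of sand: 19.3 × 9.81 = 189.3 N down at 2.43 m → arm 0.95 m, τ = 189.3 × 0.95 = 179.8 N·m counterclockwise.
Net moment of existing loads = 252.3 N·m counterclockwise.
The block weighs 39.1 × 9.81 = 383.6 N and must supply an equal clockwise moment, so its lever arm about the knife-edge support is 252.3 / 383.6 = 0.658 m.
That puts it at 3.38 + 0.658 = 4.04 m from the left end.

x ≈ 4.04 m from the left end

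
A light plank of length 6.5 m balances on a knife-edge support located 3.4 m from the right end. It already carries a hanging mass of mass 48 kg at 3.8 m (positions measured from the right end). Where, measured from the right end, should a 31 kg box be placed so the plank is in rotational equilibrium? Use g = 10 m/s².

Choose the knife-edge support (at 3.4 m from the right end) as the axis so the support reaction has zero arm there.
Hanging mass: 48 × 10 = 480 N down at 3.8 m → arm 0.4 m, τ = 480 × 0.4 = 192 N·m counterclockwise.
Net moment of existing loads = 192 N·m counterclockwise.
The box weighs 31 × 10 = 310 N and must supply an equal clockwise moment, so its lever arm about the knife-edge support is 192 / 310 = 0.619 m.
That puts it at 3.4 − 0.619 = 2.78 m from the right end.

x ≈ 2.78 m from the right end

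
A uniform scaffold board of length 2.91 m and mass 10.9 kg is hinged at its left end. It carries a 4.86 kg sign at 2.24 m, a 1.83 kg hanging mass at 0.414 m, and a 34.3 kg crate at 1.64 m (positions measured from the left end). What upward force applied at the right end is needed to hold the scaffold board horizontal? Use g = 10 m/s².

F ≈ 288 N

About the left end:
Beam weight: 10.9 × 10 = 109 N down at 1.455 m → arm 1.455 m, τ = 109 × 1.455 = 158.6 N·m clockwise.
Sign: 4.86 × 10 = 48.6 N down at 2.24 m → arm 2.24 m, τ = 48.6 × 2.24 = 108.9 N·m clockwise.
Hanging mass: 1.83 × 10 = 18.3 N down at 0.414 m → arm 0.414 m, τ = 18.3 × 0.414 = 7.576 N·m clockwise.
Crate: 34.3 × 10 = 343 N down at 1.64 m → arm 1.64 m, τ = 343 × 1.64 = 562.5 N·m clockwise.
Net moment of the loads = 837.6 N·m clockwise.
The upward force F acts at the right end, arm 2.91 m, giving F × 2.91 counterclockwise.
Setting net torque to zero: F × 2.91 = 837.6 → F = 837.6 / 2.91 = 288 N.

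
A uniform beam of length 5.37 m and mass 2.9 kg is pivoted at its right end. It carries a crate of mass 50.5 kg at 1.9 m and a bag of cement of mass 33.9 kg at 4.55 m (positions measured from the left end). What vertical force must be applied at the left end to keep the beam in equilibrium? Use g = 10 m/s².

F ≈ 393 N

Take moments about the right end.
Beam weight: 2.9 × 10 = 29 N down at 2.685 m → arm 2.685 m, τ = 29 × 2.685 = 77.86 N·m counterclockwise.
Crate: 50.5 × 10 = 505 N down at 1.9 m → arm 3.47 m, τ = 505 × 3.47 = 1752 N·m counterclockwise.
Bag of cement: 33.9 × 10 = 339 N down at 4.55 m → arm 0.82 m, τ = 339 × 0.82 = 278 N·m counterclockwise.
Net moment of the loads = 2108 N·m counterclockwise.
The upward force F acts at the left end, arm 5.37 m, giving F × 5.37 clockwise.
Balancing moments: F × 5.37 = 2108, giving F = 2108 / 5.37 = 393 N.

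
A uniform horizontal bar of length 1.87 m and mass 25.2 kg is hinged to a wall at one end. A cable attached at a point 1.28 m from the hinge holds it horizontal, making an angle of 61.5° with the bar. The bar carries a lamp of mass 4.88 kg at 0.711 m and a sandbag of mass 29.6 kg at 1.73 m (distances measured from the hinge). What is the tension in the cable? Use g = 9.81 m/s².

T ≈ 682 N

Sum moments about the hinge (the unknown hinge reaction has zero arm there).
Beam weight: 25.2 × 9.81 = 247.2 N down at 0.935 m → arm 0.935 m, τ = 247.2 × 0.935 = 231.1 N·m clockwise.
Lamp: 4.88 × 9.81 = 47.87 N down at 0.711 m → arm 0.711 m, τ = 47.87 × 0.711 = 34.04 N·m clockwise.
Sandbag: 29.6 × 9.81 = 290.4 N down at 1.73 m → arm 1.73 m, τ = 290.4 × 1.73 = 502.4 N·m clockwise.
Total clockwise load moment = 767.5 N·m.
The cable tension T acts at 1.28 m; only its component perpendicular to the bar, T sinθ, produces torque. sin 61.5° = 0.8788.
For rotational equilibrium, T × 1.28 × 0.8788 = 767.5, so T = 767.5 / 1.125 = 682 N.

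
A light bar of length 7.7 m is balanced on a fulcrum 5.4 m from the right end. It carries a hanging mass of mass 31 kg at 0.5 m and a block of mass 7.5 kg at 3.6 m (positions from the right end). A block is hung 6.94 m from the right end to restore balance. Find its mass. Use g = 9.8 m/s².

Choose the fulcrum (at 5.4 m from the right end) as the axis so the support reaction has zero arm there.
Hanging mass: 31 × 9.8 = 303.8 N down at 0.5 m → arm 4.9 m, τ = 303.8 × 4.9 = 1489 N·m clockwise.
Block: 7.5 × 9.8 = 73.5 N down at 3.6 m → arm 1.8 m, τ = 73.5 × 1.8 = 132.3 N·m clockwise.
Net moment of known loads = 1621 N·m clockwise.
An unknown mass m at 6.94 m has arm 1.54 m; its moment is m·g·1.54 counterclockwise.
Setting net torque to zero: m × 9.8 × 1.54 = 1621 → m = 1621 / (9.8 × 1.54) = 107 kg.

m ≈ 107 kg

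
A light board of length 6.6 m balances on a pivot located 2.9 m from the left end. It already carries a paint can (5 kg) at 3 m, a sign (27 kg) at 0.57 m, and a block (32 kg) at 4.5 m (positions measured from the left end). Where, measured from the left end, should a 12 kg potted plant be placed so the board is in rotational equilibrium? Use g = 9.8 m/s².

x ≈ 3.83 m from the left end

Sum moments about the pivot (at 2.9 m from the left end) (the support reaction has zero arm there).
Paint can: 5 × 9.8 = 49 N down at 3 m → arm 0.1 m, τ = 49 × 0.1 = 4.9 N·m clockwise.
Sign: 27 × 9.8 = 264.6 N down at 0.57 m → arm 2.33 m, τ = 264.6 × 2.33 = 616.5 N·m counterclockwise.
Block: 32 × 9.8 = 313.6 N down at 4.5 m → arm 1.6 m, τ = 313.6 × 1.6 = 501.8 N·m clockwise.
Net moment of existing loads = 109.8 N·m counterclockwise.
The potted plant weighs 12 × 9.8 = 117.6 N and must supply an equal clockwise moment, so its lever arm about the pivot is 109.8 / 117.6 = 0.934 m.
That puts it at 2.9 + 0.934 = 3.83 m from the left end.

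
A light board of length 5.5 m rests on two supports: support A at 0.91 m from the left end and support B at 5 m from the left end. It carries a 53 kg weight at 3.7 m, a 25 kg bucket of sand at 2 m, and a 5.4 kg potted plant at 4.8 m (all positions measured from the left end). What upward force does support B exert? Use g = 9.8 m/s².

R_B ≈ 470 N

Sum moments about support A (its reaction then has zero moment arm).
Weight: 53 × 9.8 = 519.4 N down at 3.7 m → arm 2.79 m, τ = 519.4 × 2.79 = 1449 N·m clockwise.
Bucket of sand: 25 × 9.8 = 245 N down at 2 m → arm 1.09 m, τ = 245 × 1.09 = 267.1 N·m clockwise.
Potted plant: 5.4 × 9.8 = 52.92 N down at 4.8 m → arm 3.89 m, τ = 52.92 × 3.89 = 205.9 N·m clockwise.
Net load moment about support A = 1922 N·m clockwise.
Reaction R at support B is upward at 5 m, arm 4.09 m → moment R × 4.09 counterclockwise.
Balancing moments: R × 4.09 = 1922, giving R = 470 N.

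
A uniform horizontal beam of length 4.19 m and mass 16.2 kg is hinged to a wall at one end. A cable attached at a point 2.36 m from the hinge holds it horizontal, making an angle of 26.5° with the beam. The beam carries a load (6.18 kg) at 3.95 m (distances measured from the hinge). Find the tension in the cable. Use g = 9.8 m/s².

Sum moments about the hinge (the unknown hinge reaction has zero arm there).
Beam weight: 16.2 × 9.8 = 158.8 N down at 2.095 m → arm 2.095 m, τ = 158.8 × 2.095 = 332.7 N·m clockwise.
Load: 6.18 × 9.8 = 60.56 N down at 3.95 m → arm 3.95 m, τ = 60.56 × 3.95 = 239.2 N·m clockwise.
Total clockwise load moment = 571.9 N·m.
The cable tension T acts at 2.36 m; only its component perpendicular to the beam, T sinθ, produces torque. sin 26.5° = 0.4462.
Στ = 0 ⇒ T × 2.36 × 0.4462 = 571.9 ⇒ T = 571.9 / 1.053 = 543 N.

T ≈ 543 N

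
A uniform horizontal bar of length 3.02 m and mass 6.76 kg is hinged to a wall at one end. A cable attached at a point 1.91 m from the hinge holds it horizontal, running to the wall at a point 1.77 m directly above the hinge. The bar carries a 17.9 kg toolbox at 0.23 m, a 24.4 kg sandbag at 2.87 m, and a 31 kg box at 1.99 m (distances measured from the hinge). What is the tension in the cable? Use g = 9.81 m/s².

T ≈ 1100 N

Sum moments about the hinge (the unknown hinge reaction has zero arm there).
Beam weight: 6.76 × 9.81 = 66.32 N down at 1.51 m → arm 1.51 m, τ = 66.32 × 1.51 = 100.1 N·m clockwise.
Toolbox: 17.9 × 9.81 = 175.6 N down at 0.23 m → arm 0.23 m, τ = 175.6 × 0.23 = 40.39 N·m clockwise.
Sandbag: 24.4 × 9.81 = 239.4 N down at 2.87 m → arm 2.87 m, τ = 239.4 × 2.87 = 687.1 N·m clockwise.
Box: 31 × 9.81 = 304.1 N down at 1.99 m → arm 1.99 m, τ = 304.1 × 1.99 = 605.2 N·m clockwise.
Total clockwise load moment = 1433 N·m.
The cable tension T acts at 1.91 m; only its component perpendicular to the bar, T sinθ, produces torque. sinθ = h/√(h²+d²) = 1.77/√(1.77²+1.91²) = 0.6797.
For rotational equilibrium, T × 1.91 × 0.6797 = 1433, so T = 1433 / 1.298 = 1100 N.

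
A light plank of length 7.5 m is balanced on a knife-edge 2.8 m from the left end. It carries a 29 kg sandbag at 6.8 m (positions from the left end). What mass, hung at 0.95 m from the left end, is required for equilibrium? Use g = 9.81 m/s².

m ≈ 62.7 kg

About the knife-edge (at 2.8 m from the left end):
Sandbag: 29 × 9.81 = 284.5 N down at 6.8 m → arm 4 m, τ = 284.5 × 4 = 1138 N·m clockwise.
Net moment of known loads = 1138 N·m clockwise.
An unknown mass m at 0.95 m has arm 1.85 m; its moment is m·g·1.85 counterclockwise.
For rotational equilibrium, m × 9.81 × 1.85 = 1138, so m = 1138 / (9.81 × 1.85) = 62.7 kg.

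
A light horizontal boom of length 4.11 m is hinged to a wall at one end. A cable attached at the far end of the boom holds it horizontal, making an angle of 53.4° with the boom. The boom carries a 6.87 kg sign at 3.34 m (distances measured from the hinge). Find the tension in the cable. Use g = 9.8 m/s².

Take moments about the hinge.
Sign: 6.87 × 9.8 = 67.33 N down at 3.34 m → arm 3.34 m, τ = 67.33 × 3.34 = 224.9 N·m clockwise.
Total clockwise load moment = 224.9 N·m.
The cable tension T acts at 4.11 m; only its component perpendicular to the boom, T sinθ, produces torque. sin 53.4° = 0.8028.
Στ = 0 ⇒ T × 4.11 × 0.8028 = 224.9 ⇒ T = 224.9 / 3.3 = 68.2 N.

T ≈ 68.2 N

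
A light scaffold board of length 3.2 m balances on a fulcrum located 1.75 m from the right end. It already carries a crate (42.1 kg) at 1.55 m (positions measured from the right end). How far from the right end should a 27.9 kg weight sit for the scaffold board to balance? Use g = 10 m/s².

x ≈ 2.05 m from the right end

About the fulcrum (at 1.75 m from the right end):
Crate: 42.1 × 10 = 421 N down at 1.55 m → arm 0.2 m, τ = 421 × 0.2 = 84.2 N·m clockwise.
Net moment of existing loads = 84.2 N·m clockwise.
The weight weighs 27.9 × 10 = 279 N and must supply an equal counterclockwise moment, so its lever arm about the fulcrum is 84.2 / 279 = 0.302 m.
That puts it at 1.75 + 0.302 = 2.05 m from the right end.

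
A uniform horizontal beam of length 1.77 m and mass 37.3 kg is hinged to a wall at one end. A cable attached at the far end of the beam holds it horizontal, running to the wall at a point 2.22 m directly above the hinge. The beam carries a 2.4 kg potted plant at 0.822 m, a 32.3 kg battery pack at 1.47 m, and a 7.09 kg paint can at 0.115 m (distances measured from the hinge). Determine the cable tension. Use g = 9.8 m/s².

About the hinge:
Beam weight: 37.3 × 9.8 = 365.5 N down at 0.885 m → arm 0.885 m, τ = 365.5 × 0.885 = 323.5 N·m clockwise.
Potted plant: 2.4 × 9.8 = 23.52 N down at 0.822 m → arm 0.822 m, τ = 23.52 × 0.822 = 19.33 N·m clockwise.
Battery pack: 32.3 × 9.8 = 316.5 N down at 1.47 m → arm 1.47 m, τ = 316.5 × 1.47 = 465.3 N·m clockwise.
Paint can: 7.09 × 9.8 = 69.48 N down at 0.115 m → arm 0.115 m, τ = 69.48 × 0.115 = 7.99 N·m clockwise.
Total clockwise load moment = 816.1 N·m.
The cable tension T acts at 1.77 m; only its component perpendicular to the beam, T sinθ, produces torque. sinθ = h/√(h²+d²) = 2.22/√(2.22²+1.77²) = 0.7819.
Στ = 0 ⇒ T × 1.77 × 0.7819 = 816.1 ⇒ T = 816.1 / 1.384 = 590 N.

T ≈ 590 N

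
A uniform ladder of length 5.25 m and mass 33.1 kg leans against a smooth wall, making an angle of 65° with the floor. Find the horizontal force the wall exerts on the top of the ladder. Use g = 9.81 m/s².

Choose the foot of the ladder as the axis so the floor normal and friction both act there and drop out.
Ladder weight 33.1×9.81 = 324.7 N acts at 2.625 m along the ladder; its horizontal arm is 2.625·cos65° = 1.109 m → τ = 360.1 N·m clockwise.
Wall normal N acts horizontally at the top; its moment arm is the height L sinθ = 5.25·sin65° = 4.758 m, counterclockwise.
Balancing moments: N × 4.758 = 360.1, giving N = 75.7 N.

N_wall ≈ 75.7 N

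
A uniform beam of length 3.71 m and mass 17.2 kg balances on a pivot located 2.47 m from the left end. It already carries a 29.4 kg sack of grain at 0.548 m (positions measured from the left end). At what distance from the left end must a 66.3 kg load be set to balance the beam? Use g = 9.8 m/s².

Choose the pivot (at 2.47 m from the left end) as the axis so the support reaction has zero arm there.
Beam weight: 17.2 × 9.8 = 168.6 N down at 1.855 m → arm 0.615 m, τ = 168.6 × 0.615 = 103.7 N·m counterclockwise.
Sack of grain: 29.4 × 9.8 = 288.1 N down at 0.548 m → arm 1.922 m, τ = 288.1 × 1.922 = 553.7 N·m counterclockwise.
Net moment of existing loads = 657.4 N·m counterclockwise.
The load weighs 66.3 × 9.8 = 649.7 N and must supply an equal clockwise moment, so its lever arm about the pivot is 657.4 / 649.7 = 1.01 m.
That puts it at 2.47 + 1.01 = 3.48 m from the left end.

x ≈ 3.48 m from the left end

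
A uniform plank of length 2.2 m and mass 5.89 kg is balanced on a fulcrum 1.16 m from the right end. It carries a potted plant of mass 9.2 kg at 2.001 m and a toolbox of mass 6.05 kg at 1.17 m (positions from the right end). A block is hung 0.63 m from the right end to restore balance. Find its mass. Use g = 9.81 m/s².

m ≈ 14 kg

About the fulcrum (at 1.16 m from the right end):
Beam weight: 5.89 × 9.81 = 57.78 N down at 1.1 m → arm 0.06 m, τ = 57.78 × 0.06 = 3.467 N·m clockwise.
Potted plant: 9.2 × 9.81 = 90.25 N down at 2.001 m → arm 0.841 m, τ = 90.25 × 0.841 = 75.9 N·m counterclockwise.
Toolbox: 6.05 × 9.81 = 59.35 N down at 1.17 m → arm 0.01 m, τ = 59.35 × 0.01 = 0.5935 N·m counterclockwise.
Net moment of known loads = 73.03 N·m counterclockwise.
An unknown mass m at 0.63 m has arm 0.53 m; its moment is m·g·0.53 clockwise.
Στ = 0 ⇒ m × 9.81 × 0.53 = 73.03 ⇒ m = 73.03 / (9.81 × 0.53) = 14 kg.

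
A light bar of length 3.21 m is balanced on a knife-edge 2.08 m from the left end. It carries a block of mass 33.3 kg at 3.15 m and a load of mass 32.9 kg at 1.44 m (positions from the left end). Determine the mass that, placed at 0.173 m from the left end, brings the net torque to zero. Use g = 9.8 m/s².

About the knife-edge (at 2.08 m from the left end):
Block: 33.3 × 9.8 = 326.3 N down at 3.15 m → arm 1.07 m, τ = 326.3 × 1.07 = 349.1 N·m clockwise.
Load: 32.9 × 9.8 = 322.4 N down at 1.44 m → arm 0.64 m, τ = 322.4 × 0.64 = 206.3 N·m counterclockwise.
Net moment of known loads = 142.8 N·m clockwise.
An unknown mass m at 0.173 m has arm 1.907 m; its moment is m·g·1.907 counterclockwise.
Balancing moments: m × 9.8 × 1.907 = 142.8, giving m = 142.8 / (9.8 × 1.907) = 7.64 kg.

m ≈ 7.64 kg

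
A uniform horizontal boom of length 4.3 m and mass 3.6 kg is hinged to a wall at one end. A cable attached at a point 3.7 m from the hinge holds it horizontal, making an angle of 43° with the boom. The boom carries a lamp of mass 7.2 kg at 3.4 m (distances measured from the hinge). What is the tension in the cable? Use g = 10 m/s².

T ≈ 128 N

About the hinge:
Beam weight: 3.6 × 10 = 36 N down at 2.15 m → arm 2.15 m, τ = 36 × 2.15 = 77.4 N·m clockwise.
Lamp: 7.2 × 10 = 72 N down at 3.4 m → arm 3.4 m, τ = 72 × 3.4 = 244.8 N·m clockwise.
Total clockwise load moment = 322.2 N·m.
The cable tension T acts at 3.7 m; only its component perpendicular to the boom, T sinθ, produces torque. sin 43° = 0.682.
Balancing moments: T × 3.7 × 0.682 = 322.2, giving T = 322.2 / 2.523 = 128 N.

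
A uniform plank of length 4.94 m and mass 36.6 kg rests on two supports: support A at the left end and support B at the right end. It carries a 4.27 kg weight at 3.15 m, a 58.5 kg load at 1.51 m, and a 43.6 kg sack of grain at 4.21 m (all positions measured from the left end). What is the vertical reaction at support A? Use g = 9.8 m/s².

Take moments about support B.
Beam weight: 36.6 × 9.8 = 358.7 N down at 2.47 m → arm 2.47 m, τ = 358.7 × 2.47 = 886 N·m counterclockwise.
Weight: 4.27 × 9.8 = 41.85 N down at 3.15 m → arm 1.79 m, τ = 41.85 × 1.79 = 74.91 N·m counterclockwise.
Load: 58.5 × 9.8 = 573.3 N down at 1.51 m → arm 3.43 m, τ = 573.3 × 3.43 = 1966 N·m counterclockwise.
Sack of grain: 43.6 × 9.8 = 427.3 N down at 4.21 m → arm 0.73 m, τ = 427.3 × 0.73 = 311.9 N·m counterclockwise.
Net load moment about support B = 3239 N·m counterclockwise.
Reaction R at support A is upward at 0 m, arm 4.94 m → moment R × 4.94 clockwise.
Balancing moments: R × 4.94 = 3239, giving R = 656 N.

R_A ≈ 656 N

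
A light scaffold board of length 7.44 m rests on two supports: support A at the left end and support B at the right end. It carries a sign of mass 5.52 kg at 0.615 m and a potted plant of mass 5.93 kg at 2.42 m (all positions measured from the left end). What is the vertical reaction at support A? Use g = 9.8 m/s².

R_A ≈ 88.8 N

Take moments about support B.
Sign: 5.52 × 9.8 = 54.1 N down at 0.615 m → arm 6.825 m, τ = 54.1 × 6.825 = 369.2 N·m counterclockwise.
Potted plant: 5.93 × 9.8 = 58.11 N down at 2.42 m → arm 5.02 m, τ = 58.11 × 5.02 = 291.7 N·m counterclockwise.
Net load moment about support B = 660.9 N·m counterclockwise.
Reaction R at support A is upward at 0 m, arm 7.44 m → moment R × 7.44 clockwise.
Στ = 0 ⇒ R × 7.44 = 660.9 ⇒ R = 88.8 N.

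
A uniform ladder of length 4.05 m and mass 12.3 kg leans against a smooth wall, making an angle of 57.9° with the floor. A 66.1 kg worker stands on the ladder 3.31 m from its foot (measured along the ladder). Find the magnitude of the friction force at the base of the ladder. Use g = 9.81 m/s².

Sum moments about the foot of the ladder (the floor normal and friction both act there and drop out).
Ladder weight 12.3×9.81 = 120.7 N acts at 2.025 m along the ladder; its horizontal arm is 2.025·cos57.9° = 1.076 m → τ = 129.9 N·m clockwise.
Worker: 66.1×9.81 = 648.4 N at 3.31 m → arm 1.759 m → τ = 1141 N·m clockwise.
Wall normal N acts horizontally at the top; its moment arm is the height L sinθ = 4.05·sin57.9° = 3.431 m, counterclockwise.
Στ = 0 ⇒ N × 3.431 = 1271 ⇒ N = 370 N.
ΣFx = 0: friction at the foot balances the wall's push, so f = N_wall = 370 N.

f ≈ 370 N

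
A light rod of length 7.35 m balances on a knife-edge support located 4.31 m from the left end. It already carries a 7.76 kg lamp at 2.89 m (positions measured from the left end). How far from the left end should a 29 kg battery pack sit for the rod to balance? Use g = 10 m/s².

x ≈ 4.69 m from the left end

Take moments about the knife-edge support (at 4.31 m from the left end).
Lamp: 7.76 × 10 = 77.6 N down at 2.89 m → arm 1.42 m, τ = 77.6 × 1.42 = 110.2 N·m counterclockwise.
Net moment of existing loads = 110.2 N·m counterclockwise.
The battery pack weighs 29 × 10 = 290 N and must supply an equal clockwise moment, so its lever arm about the knife-edge support is 110.2 / 290 = 0.38 m.
That puts it at 4.31 + 0.38 = 4.69 m from the left end.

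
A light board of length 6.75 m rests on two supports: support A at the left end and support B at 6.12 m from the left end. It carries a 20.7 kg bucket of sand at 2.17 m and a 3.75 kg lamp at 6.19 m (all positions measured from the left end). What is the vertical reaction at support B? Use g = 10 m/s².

Choose support A as the axis so its reaction then has zero moment arm.
Bucket of sand: 20.7 × 10 = 207 N down at 2.17 m → arm 2.17 m, τ = 207 × 2.17 = 449.2 N·m clockwise.
Lamp: 3.75 × 10 = 37.5 N down at 6.19 m → arm 6.19 m, τ = 37.5 × 6.19 = 232.1 N·m clockwise.
Net load moment about support A = 681.3 N·m clockwise.
Reaction R at support B is upward at 6.12 m, arm 6.12 m → moment R × 6.12 counterclockwise.
Στ = 0 ⇒ R × 6.12 = 681.3 ⇒ R = 111 N.

R_B ≈ 111 N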